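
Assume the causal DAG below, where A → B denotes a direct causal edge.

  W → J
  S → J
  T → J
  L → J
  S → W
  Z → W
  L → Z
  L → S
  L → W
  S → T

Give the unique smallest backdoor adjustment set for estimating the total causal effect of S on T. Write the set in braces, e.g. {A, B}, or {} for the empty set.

{}

Variables eligible for adjustment (non-descendants of S, excluding S and T): {L, Z}.
Backdoor paths from S to T:
  P1: S <- L -> Z -> W -> J <- T
  P2: S <- L -> W -> J <- T
  P3: S <- L -> J <- T
Each backdoor path contains an unconditioned collider, so every path is already blocked with the empty conditioning set:
  P1: blocked at collider J (neither it nor any descendant is in the conditioning set).
  P2: blocked at collider J (neither it nor any descendant is in the conditioning set).
  P3: blocked at collider J (neither it nor any descendant is in the conditioning set).
The empty set is therefore the unique smallest valid set.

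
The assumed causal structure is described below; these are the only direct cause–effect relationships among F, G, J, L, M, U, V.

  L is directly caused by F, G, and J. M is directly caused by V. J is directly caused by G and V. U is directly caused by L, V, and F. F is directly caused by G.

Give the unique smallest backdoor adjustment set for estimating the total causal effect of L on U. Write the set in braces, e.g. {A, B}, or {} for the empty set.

Variables eligible for adjustment (non-descendants of L, excluding L and U): {F, G, J, M, V}.
Backdoor paths from L to U:
  P1: L <- G -> J <- V -> U
  P2: L <- G -> F -> U
  P3: L <- J <- V -> U
  P4: L <- J <- G -> F -> U
  P5: L <- F <- G -> J <- V -> U
  P6: L <- F -> U
The empty set is not sufficient: P2 (L <- G -> F -> U) has no collider blocking it and no conditioned non-collider, so it is open.
Try {F, V}:
  P1: blocked at collider J (neither it nor any descendant is in the conditioning set).
  P2: blocked at chain node F ∈ conditioning set.
  P3: blocked at fork node V ∈ conditioning set.
  P4: blocked at chain node F ∈ conditioning set.
  P5: blocked at chain node F ∈ conditioning set.
  P6: blocked at fork node F ∈ conditioning set.
{F, V} contains no descendant of L and blocks every backdoor path.
Every element of {F, V} is needed (dropping F leaves P2 open; dropping V leaves P3 open), so no proper subset is valid.
Among all size-2 subsets of the eligible variables, only {F, V} blocks every backdoor path, so it is the unique smallest valid adjustment set.

{F, V}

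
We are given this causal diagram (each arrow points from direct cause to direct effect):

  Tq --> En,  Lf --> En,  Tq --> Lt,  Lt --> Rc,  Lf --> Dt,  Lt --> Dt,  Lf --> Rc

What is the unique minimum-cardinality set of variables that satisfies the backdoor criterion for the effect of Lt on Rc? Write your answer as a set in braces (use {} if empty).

{}

Variables eligible for adjustment (non-descendants of Lt, excluding Lt and Rc): {En, Lf, Tq}.
Backdoor paths from Lt to Rc:
  P1: Lt <- Tq -> En <- Lf -> Rc
Each backdoor path contains an unconditioned collider, so every path is already blocked with the empty conditioning set:
  P1: blocked at collider En (neither it nor any descendant is in the conditioning set).
The empty set is therefore the unique smallest valid set.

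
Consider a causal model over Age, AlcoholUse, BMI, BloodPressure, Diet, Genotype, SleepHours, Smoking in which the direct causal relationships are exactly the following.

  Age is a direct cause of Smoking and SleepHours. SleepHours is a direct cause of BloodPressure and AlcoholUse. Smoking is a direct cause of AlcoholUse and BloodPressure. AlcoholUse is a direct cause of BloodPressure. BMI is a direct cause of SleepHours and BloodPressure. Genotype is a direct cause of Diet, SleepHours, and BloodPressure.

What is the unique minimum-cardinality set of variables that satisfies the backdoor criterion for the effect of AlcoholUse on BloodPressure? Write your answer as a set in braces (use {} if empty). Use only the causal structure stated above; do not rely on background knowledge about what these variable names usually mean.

Variables eligible for adjustment (non-descendants of AlcoholUse, excluding AlcoholUse and BloodPressure): {Age, BMI, Diet, Genotype, SleepHours, Smoking}.
Backdoor paths from AlcoholUse to BloodPressure:
  P1: AlcoholUse <- Smoking <- Age -> SleepHours <- Genotype -> BloodPressure
  P2: AlcoholUse <- Smoking <- Age -> SleepHours <- BMI -> BloodPressure
  P3: AlcoholUse <- Smoking <- Age -> SleepHours -> BloodPressure
  P4: AlcoholUse <- Smoking -> BloodPressure
  P5: AlcoholUse <- SleepHours <- Age -> Smoking -> BloodPressure
  P6: AlcoholUse <- SleepHours <- Genotype -> BloodPressure
  P7: AlcoholUse <- SleepHours <- BMI -> BloodPressure
  P8: AlcoholUse <- SleepHours -> BloodPressure
The empty set is not sufficient: P3 (AlcoholUse <- Smoking <- Age -> SleepHours -> BloodPressure) has no collider blocking it and no conditioned non-collider, so it is open.
Try {SleepHours, Smoking}:
  P1: blocked at chain node Smoking ∈ conditioning set.
  P2: blocked at chain node Smoking ∈ conditioning set.
  P3: blocked at chain node Smoking ∈ conditioning set.
  P4: blocked at fork node Smoking ∈ conditioning set.
  P5: blocked at chain node SleepHours ∈ conditioning set.
  P6: blocked at chain node SleepHours ∈ conditioning set.
  P7: blocked at chain node SleepHours ∈ conditioning set.
  P8: blocked at fork node SleepHours ∈ conditioning set.
{SleepHours, Smoking} contains no descendant of AlcoholUse and blocks every backdoor path.
Every element of {SleepHours, Smoking} is needed (dropping SleepHours leaves P6 open; dropping Smoking leaves P1 open), so no proper subset is valid.
Among all size-2 subsets of the eligible variables, only {SleepHours, Smoking} blocks every backdoor path, so it is the unique smallest valid adjustment set.

{SleepHours, Smoking}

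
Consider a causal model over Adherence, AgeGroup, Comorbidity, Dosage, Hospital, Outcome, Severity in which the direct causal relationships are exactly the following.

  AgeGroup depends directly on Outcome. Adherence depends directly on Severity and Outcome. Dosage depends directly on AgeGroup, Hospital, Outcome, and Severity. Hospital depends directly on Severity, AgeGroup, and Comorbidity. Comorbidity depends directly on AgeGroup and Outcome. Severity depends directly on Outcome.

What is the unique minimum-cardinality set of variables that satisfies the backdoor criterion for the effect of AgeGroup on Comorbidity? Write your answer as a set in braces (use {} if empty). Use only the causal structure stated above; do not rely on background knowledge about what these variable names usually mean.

Variables eligible for adjustment (non-descendants of AgeGroup, excluding AgeGroup and Comorbidity): {Adherence, Outcome, Severity}.
Backdoor paths from AgeGroup to Comorbidity:
  P1: AgeGroup <- Outcome -> Severity -> Hospital <- Comorbidity
  P2: AgeGroup <- Outcome -> Severity -> Dosage <- Hospital <- Comorbidity
  P3: AgeGroup <- Outcome -> Comorbidity
  P4: AgeGroup <- Outcome -> Adherence <- Severity -> Hospital <- Comorbidity
  P5: AgeGroup <- Outcome -> Adherence <- Severity -> Dosage <- Hospital <- Comorbidity
  P6: AgeGroup <- Outcome -> Dosage <- Severity -> Hospital <- Comorbidity
  P7: AgeGroup <- Outcome -> Dosage <- Hospital <- Comorbidity
The empty set is not sufficient: P3 (AgeGroup <- Outcome -> Comorbidity) has no collider blocking it and no conditioned non-collider, so it is open.
Try {Outcome}:
  P1: blocked at fork node Outcome ∈ conditioning set.
  P2: blocked at fork node Outcome ∈ conditioning set.
  P3: blocked at fork node Outcome ∈ conditioning set.
  P4: blocked at fork node Outcome ∈ conditioning set.
  P5: blocked at fork node Outcome ∈ conditioning set.
  P6: blocked at fork node Outcome ∈ conditioning set.
  P7: blocked at fork node Outcome ∈ conditioning set.
{Outcome} contains no descendant of AgeGroup and blocks every backdoor path.
No other singleton works — e.g. {Severity} leaves P3 open — so {Outcome} is the unique smallest valid adjustment set.

{Outcome}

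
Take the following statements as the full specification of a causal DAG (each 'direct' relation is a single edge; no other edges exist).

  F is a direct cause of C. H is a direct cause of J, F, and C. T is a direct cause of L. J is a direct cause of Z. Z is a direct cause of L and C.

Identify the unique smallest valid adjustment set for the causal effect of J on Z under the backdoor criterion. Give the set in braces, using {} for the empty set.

Variables eligible for adjustment (non-descendants of J, excluding J and Z): {F, H, T}.
Backdoor paths from J to Z:
  P1: J <- H -> F -> C <- Z
  P2: J <- H -> C <- Z
Each backdoor path contains an unconditioned collider, so every path is already blocked with the empty conditioning set:
  P1: blocked at collider C (neither it nor any descendant is in the conditioning set).
  P2: blocked at collider C (neither it nor any descendant is in the conditioning set).
The empty set is therefore the unique smallest valid set.

{}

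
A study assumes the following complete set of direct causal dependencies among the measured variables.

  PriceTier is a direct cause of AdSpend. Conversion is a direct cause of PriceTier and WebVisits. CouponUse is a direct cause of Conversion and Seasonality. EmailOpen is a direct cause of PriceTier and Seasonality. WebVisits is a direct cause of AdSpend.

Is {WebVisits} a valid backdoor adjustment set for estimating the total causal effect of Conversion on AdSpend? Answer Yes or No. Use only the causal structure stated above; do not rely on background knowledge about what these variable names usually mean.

No

Backdoor paths from Conversion to AdSpend (paths whose first edge points into Conversion):
  P1: Conversion <- CouponUse -> Seasonality <- EmailOpen -> PriceTier -> AdSpend
Condition 1 (no descendant of Conversion in the set): FAILS — WebVisits is a descendant of Conversion.
Condition 2 (every backdoor path blocked by {WebVisits}):
  P1: blocked at collider Seasonality (neither it nor any descendant is in the conditioning set).
{WebVisits} does not satisfy the backdoor criterion.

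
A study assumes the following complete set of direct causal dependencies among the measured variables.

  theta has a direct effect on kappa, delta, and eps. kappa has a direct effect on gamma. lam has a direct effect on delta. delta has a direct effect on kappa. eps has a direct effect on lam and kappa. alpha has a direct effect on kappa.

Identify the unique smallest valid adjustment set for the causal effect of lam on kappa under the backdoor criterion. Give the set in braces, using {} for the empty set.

{eps}

Variables eligible for adjustment (non-descendants of lam, excluding lam and kappa): {alpha, eps, theta}.
Backdoor paths from lam to kappa:
  P1: lam <- eps <- theta -> delta -> kappa
  P2: lam <- eps <- theta -> kappa
  P3: lam <- eps -> kappa
The empty set is not sufficient: P1 (lam <- eps <- theta -> delta -> kappa) has no collider blocking it and no conditioned non-collider, so it is open.
Try {eps}:
  P1: blocked at chain node eps ∈ conditioning set.
  P2: blocked at chain node eps ∈ conditioning set.
  P3: blocked at fork node eps ∈ conditioning set.
{eps} contains no descendant of lam and blocks every backdoor path.
No other singleton works — e.g. {theta} leaves P3 open — so {eps} is the unique smallest valid adjustment set.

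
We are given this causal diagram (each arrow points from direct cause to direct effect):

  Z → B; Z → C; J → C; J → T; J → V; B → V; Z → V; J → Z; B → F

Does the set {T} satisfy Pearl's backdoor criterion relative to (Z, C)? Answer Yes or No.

Backdoor paths from Z to C (paths whose first edge points into Z):
  P1: Z <- J -> C
Condition 1 (no descendant of Z in the set): holds — descendants of Z are {B, C, F, V}; none are in {T}.
Condition 2 (every backdoor path blocked by {T}):
  P1: open — no interior node is in the conditioning set.
{T} does not satisfy the backdoor criterion.

No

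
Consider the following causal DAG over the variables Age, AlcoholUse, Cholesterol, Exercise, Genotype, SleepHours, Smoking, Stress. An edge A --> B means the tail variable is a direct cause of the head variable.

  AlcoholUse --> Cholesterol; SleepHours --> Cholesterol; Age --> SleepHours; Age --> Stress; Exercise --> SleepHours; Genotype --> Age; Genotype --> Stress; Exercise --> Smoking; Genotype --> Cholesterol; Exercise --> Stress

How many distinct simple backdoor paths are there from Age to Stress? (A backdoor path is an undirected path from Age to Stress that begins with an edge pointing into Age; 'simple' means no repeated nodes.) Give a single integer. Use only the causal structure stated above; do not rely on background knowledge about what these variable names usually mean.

A backdoor path from Age to Stress is any simple undirected path whose first edge points into Age (i.e. leaves Age via a parent).
Parents of Age: {Genotype}.
Enumerating:
  P1: Age <- Genotype -> Stress
  P2: Age <- Genotype -> Cholesterol <- SleepHours <- Exercise -> Stress
That exhausts the simple backdoor paths. Count: 2.

2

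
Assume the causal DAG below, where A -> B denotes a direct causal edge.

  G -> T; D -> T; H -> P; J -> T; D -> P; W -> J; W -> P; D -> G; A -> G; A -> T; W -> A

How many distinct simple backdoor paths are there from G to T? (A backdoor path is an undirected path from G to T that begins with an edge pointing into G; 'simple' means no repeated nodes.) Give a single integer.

6

A backdoor path from G to T is any simple undirected path whose first edge points into G (i.e. leaves G via a parent).
Parents of G: {A, D}.
Enumerating:
  P1: G <- D -> P <- W -> A -> T
  P2: G <- D -> P <- W -> J -> T
  P3: G <- D -> T
  P4: G <- A <- W -> J -> T
  P5: G <- A <- W -> P <- D -> T
  P6: G <- A -> T
That exhausts the simple backdoor paths. Count: 6.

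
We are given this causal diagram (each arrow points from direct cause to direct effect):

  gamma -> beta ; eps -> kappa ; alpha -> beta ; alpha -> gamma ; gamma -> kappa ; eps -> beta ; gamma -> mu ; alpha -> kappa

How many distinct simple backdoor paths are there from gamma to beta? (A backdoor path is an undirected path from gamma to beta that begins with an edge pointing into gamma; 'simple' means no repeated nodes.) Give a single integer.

2

A backdoor path from gamma to beta is any simple undirected path whose first edge points into gamma (i.e. leaves gamma via a parent).
Parents of gamma: {alpha}.
Enumerating:
  P1: gamma <- alpha -> beta
  P2: gamma <- alpha -> kappa <- eps -> beta
That exhausts the simple backdoor paths. Count: 2.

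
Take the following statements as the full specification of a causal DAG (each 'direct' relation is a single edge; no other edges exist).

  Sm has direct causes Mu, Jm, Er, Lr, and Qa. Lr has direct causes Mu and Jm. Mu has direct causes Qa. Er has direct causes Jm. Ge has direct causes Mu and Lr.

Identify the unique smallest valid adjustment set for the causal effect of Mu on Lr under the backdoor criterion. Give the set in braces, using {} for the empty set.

{}

Variables eligible for adjustment (non-descendants of Mu, excluding Mu and Lr): {Er, Jm, Qa}.
Backdoor paths from Mu to Lr:
  P1: Mu <- Qa -> Sm <- Jm -> Lr
  P2: Mu <- Qa -> Sm <- Er <- Jm -> Lr
  P3: Mu <- Qa -> Sm <- Lr
Each backdoor path contains an unconditioned collider, so every path is already blocked with the empty conditioning set:
  P1: blocked at collider Sm (neither it nor any descendant is in the conditioning set).
  P2: blocked at collider Sm (neither it nor any descendant is in the conditioning set).
  P3: blocked at collider Sm (neither it nor any descendant is in the conditioning set).
The empty set is therefore the unique smallest valid set.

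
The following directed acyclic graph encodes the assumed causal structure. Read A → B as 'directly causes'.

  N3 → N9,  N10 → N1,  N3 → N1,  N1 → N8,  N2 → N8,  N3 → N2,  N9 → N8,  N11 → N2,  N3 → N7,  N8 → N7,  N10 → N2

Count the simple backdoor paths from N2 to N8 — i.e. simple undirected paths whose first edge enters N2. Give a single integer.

A backdoor path from N2 to N8 is any simple undirected path whose first edge points into N2 (i.e. leaves N2 via a parent).
Parents of N2: {N10, N11, N3}.
Enumerating:
  P1: N2 <- N3 -> N1 -> N8
  P2: N2 <- N3 -> N9 -> N8
  P3: N2 <- N3 -> N7 <- N8
  P4: N2 <- N10 -> N1 <- N3 -> N9 -> N8
  P5: N2 <- N10 -> N1 <- N3 -> N7 <- N8
  P6: N2 <- N10 -> N1 -> N8
That exhausts the simple backdoor paths. Count: 6.

6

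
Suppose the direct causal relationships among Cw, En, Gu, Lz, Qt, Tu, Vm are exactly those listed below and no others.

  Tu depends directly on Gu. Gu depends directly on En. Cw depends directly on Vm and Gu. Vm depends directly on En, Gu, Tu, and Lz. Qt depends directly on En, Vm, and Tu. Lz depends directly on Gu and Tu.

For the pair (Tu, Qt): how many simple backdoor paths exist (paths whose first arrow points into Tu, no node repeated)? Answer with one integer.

8

A backdoor path from Tu to Qt is any simple undirected path whose first edge points into Tu (i.e. leaves Tu via a parent).
Parents of Tu: {Gu}.
Enumerating:
  P1: Tu <- Gu <- En -> Vm -> Qt
  P2: Tu <- Gu <- En -> Qt
  P3: Tu <- Gu -> Lz -> Vm <- En -> Qt
  P4: Tu <- Gu -> Lz -> Vm -> Qt
  P5: Tu <- Gu -> Vm <- En -> Qt
  P6: Tu <- Gu -> Vm -> Qt
  P7: Tu <- Gu -> Cw <- Vm <- En -> Qt
  P8: Tu <- Gu -> Cw <- Vm -> Qt
That exhausts the simple backdoor paths. Count: 8.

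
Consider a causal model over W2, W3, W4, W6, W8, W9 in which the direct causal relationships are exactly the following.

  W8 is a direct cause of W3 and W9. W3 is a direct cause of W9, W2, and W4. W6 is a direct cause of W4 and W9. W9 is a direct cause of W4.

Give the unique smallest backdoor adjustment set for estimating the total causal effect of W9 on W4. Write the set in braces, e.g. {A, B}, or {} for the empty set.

Variables eligible for adjustment (non-descendants of W9, excluding W9 and W4): {W2, W3, W6, W8}.
Backdoor paths from W9 to W4:
  P1: W9 <- W8 -> W3 -> W4
  P2: W9 <- W3 -> W4
  P3: W9 <- W6 -> W4
The empty set is not sufficient: P1 (W9 <- W8 -> W3 -> W4) has no collider blocking it and no conditioned non-collider, so it is open.
Try {W3, W6}:
  P1: blocked at chain node W3 ∈ conditioning set.
  P2: blocked at fork node W3 ∈ conditioning set.
  P3: blocked at fork node W6 ∈ conditioning set.
{W3, W6} contains no descendant of W9 and blocks every backdoor path.
Every element of {W3, W6} is needed (dropping W3 leaves P1 open; dropping W6 leaves P3 open), so no proper subset is valid.
Among all size-2 subsets of the eligible variables, only {W3, W6} blocks every backdoor path, so it is the unique smallest valid adjustment set.

{W3, W6}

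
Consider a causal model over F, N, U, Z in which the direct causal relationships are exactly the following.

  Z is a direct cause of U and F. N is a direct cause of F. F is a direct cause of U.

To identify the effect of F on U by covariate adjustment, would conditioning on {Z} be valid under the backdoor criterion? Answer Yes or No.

Backdoor paths from F to U (paths whose first edge points into F):
  P1: F <- Z -> U
Condition 1 (no descendant of F in the set): holds — descendants of F are {U}; none are in {Z}.
Condition 2 (every backdoor path blocked by {Z}):
  P1: blocked at fork node Z ∈ conditioning set.
{Z} satisfies the backdoor criterion.

Yes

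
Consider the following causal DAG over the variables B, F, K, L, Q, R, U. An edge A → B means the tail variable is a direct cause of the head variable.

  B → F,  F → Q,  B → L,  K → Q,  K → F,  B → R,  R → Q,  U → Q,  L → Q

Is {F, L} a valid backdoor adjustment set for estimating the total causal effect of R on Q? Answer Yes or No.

Backdoor paths from R to Q (paths whose first edge points into R):
  P1: R <- B -> L -> Q
  P2: R <- B -> F <- K -> Q
  P3: R <- B -> F -> Q
Condition 1 (no descendant of R in the set): holds — descendants of R are {Q}; none are in {F, L}.
Condition 2 (every backdoor path blocked by {F, L}):
  P1: blocked at chain node L ∈ conditioning set.
  P2: open — collider(s) F are conditioned on (or have a conditioned descendant) and no non-collider on the path is in the set.
  P3: blocked at chain node F ∈ conditioning set.
{F, L} does not satisfy the backdoor criterion.

No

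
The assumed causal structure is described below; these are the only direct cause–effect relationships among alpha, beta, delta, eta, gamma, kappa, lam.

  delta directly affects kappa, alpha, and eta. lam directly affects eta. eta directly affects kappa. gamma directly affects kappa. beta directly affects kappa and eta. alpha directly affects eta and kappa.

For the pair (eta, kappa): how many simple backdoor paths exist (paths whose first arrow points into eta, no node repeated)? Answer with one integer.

A backdoor path from eta to kappa is any simple undirected path whose first edge points into eta (i.e. leaves eta via a parent).
Parents of eta: {alpha, beta, delta, lam}.
Enumerating:
  P1: eta <- beta -> kappa
  P2: eta <- delta -> alpha -> kappa
  P3: eta <- delta -> kappa
  P4: eta <- alpha <- delta -> kappa
  P5: eta <- alpha -> kappa
That exhausts the simple backdoor paths. Count: 5.

5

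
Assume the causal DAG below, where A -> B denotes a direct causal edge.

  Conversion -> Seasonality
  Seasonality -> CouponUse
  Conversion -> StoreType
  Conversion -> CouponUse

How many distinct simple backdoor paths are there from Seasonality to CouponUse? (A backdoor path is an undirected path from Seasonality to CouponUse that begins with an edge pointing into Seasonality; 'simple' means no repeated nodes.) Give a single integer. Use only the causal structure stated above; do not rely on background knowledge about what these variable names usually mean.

1

A backdoor path from Seasonality to CouponUse is any simple undirected path whose first edge points into Seasonality (i.e. leaves Seasonality via a parent).
Parents of Seasonality: {Conversion}.
Enumerating:
  P1: Seasonality <- Conversion -> CouponUse
That exhausts the simple backdoor paths. Count: 1.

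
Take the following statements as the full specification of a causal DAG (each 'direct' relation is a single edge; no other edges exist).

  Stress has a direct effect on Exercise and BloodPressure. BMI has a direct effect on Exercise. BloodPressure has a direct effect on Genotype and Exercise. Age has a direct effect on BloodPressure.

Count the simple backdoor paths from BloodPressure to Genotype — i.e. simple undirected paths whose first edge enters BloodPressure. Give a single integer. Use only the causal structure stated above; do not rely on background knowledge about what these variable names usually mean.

0

A backdoor path from BloodPressure to Genotype is any simple undirected path whose first edge points into BloodPressure (i.e. leaves BloodPressure via a parent).
Parents of BloodPressure: {Age, Stress}.
No simple path from any parent of BloodPressure reaches Genotype without revisiting BloodPressure, so there are no backdoor paths.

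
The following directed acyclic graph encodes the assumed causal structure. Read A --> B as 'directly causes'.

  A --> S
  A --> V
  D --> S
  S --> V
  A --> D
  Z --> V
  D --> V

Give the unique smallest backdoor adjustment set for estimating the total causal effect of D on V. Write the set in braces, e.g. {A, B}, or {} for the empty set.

Variables eligible for adjustment (non-descendants of D, excluding D and V): {A, Z}.
Backdoor paths from D to V:
  P1: D <- A -> S -> V
  P2: D <- A -> V
The empty set is not sufficient: P1 (D <- A -> S -> V) has no collider blocking it and no conditioned non-collider, so it is open.
Try {A}:
  P1: blocked at fork node A ∈ conditioning set.
  P2: blocked at fork node A ∈ conditioning set.
{A} contains no descendant of D and blocks every backdoor path.
No other singleton works — e.g. {Z} leaves P1 open — so {A} is the unique smallest valid adjustment set.

{A}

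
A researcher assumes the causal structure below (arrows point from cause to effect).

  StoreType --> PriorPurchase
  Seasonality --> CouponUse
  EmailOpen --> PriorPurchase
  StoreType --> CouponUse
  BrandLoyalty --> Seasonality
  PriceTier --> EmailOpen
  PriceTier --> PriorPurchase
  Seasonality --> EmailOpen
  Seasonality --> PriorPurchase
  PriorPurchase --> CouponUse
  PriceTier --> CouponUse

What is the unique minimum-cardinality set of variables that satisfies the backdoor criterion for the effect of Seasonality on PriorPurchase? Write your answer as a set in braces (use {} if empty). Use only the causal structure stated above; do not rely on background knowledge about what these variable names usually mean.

{}

Variables eligible for adjustment (non-descendants of Seasonality, excluding Seasonality and PriorPurchase): {BrandLoyalty, PriceTier, StoreType}.
Backdoor paths from Seasonality to PriorPurchase:
  (none)
With no backdoor paths the empty set already satisfies the criterion, and it is trivially minimal.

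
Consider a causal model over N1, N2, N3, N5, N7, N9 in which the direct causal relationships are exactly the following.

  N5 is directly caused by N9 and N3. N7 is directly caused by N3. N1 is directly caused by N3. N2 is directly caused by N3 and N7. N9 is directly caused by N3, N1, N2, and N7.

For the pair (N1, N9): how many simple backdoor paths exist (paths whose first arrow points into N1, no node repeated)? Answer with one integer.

6

A backdoor path from N1 to N9 is any simple undirected path whose first edge points into N1 (i.e. leaves N1 via a parent).
Parents of N1: {N3}.
Enumerating:
  P1: N1 <- N3 -> N7 -> N2 -> N9
  P2: N1 <- N3 -> N7 -> N9
  P3: N1 <- N3 -> N2 <- N7 -> N9
  P4: N1 <- N3 -> N2 -> N9
  P5: N1 <- N3 -> N9
  P6: N1 <- N3 -> N5 <- N9
That exhausts the simple backdoor paths. Count: 6.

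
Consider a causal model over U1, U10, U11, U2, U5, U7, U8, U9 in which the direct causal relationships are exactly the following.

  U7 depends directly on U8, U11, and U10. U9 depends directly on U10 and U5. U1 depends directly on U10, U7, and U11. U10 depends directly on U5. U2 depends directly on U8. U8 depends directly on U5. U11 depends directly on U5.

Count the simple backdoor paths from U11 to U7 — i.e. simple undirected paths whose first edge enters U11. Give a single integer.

A backdoor path from U11 to U7 is any simple undirected path whose first edge points into U11 (i.e. leaves U11 via a parent).
Parents of U11: {U5}.
Enumerating:
  P1: U11 <- U5 -> U10 -> U7
  P2: U11 <- U5 -> U10 -> U1 <- U7
  P3: U11 <- U5 -> U8 -> U7
  P4: U11 <- U5 -> U9 <- U10 -> U7
  P5: U11 <- U5 -> U9 <- U10 -> U1 <- U7
That exhausts the simple backdoor paths. Count: 5.

5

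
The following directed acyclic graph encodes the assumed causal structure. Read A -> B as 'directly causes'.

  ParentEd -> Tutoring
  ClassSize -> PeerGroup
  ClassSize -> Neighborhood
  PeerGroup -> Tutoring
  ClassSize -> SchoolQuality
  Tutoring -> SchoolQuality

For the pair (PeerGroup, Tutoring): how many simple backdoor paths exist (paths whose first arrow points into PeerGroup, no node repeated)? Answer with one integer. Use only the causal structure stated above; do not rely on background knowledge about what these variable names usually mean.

A backdoor path from PeerGroup to Tutoring is any simple undirected path whose first edge points into PeerGroup (i.e. leaves PeerGroup via a parent).
Parents of PeerGroup: {ClassSize}.
Enumerating:
  P1: PeerGroup <- ClassSize -> SchoolQuality <- Tutoring
That exhausts the simple backdoor paths. Count: 1.

1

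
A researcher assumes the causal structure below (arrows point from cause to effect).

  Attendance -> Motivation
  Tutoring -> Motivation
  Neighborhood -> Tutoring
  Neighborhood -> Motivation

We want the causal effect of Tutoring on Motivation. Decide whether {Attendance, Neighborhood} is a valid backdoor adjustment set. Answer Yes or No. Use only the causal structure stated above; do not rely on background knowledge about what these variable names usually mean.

Yes

Backdoor paths from Tutoring to Motivation (paths whose first edge points into Tutoring):
  P1: Tutoring <- Neighborhood -> Motivation
Condition 1 (no descendant of Tutoring in the set): holds — descendants of Tutoring are {Motivation}; none are in {Attendance, Neighborhood}.
Condition 2 (every backdoor path blocked by {Attendance, Neighborhood}):
  P1: blocked at fork node Neighborhood ∈ conditioning set.
{Attendance, Neighborhood} satisfies the backdoor criterion.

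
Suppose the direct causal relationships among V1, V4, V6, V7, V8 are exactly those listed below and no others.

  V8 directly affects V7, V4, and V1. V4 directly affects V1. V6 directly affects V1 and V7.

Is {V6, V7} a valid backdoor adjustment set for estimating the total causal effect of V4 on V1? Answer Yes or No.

Backdoor paths from V4 to V1 (paths whose first edge points into V4):
  P1: V4 <- V8 -> V1
  P2: V4 <- V8 -> V7 <- V6 -> V1
Condition 1 (no descendant of V4 in the set): holds — descendants of V4 are {V1}; none are in {V6, V7}.
Condition 2 (every backdoor path blocked by {V6, V7}):
  P1: open — no interior node is in the conditioning set.
  P2: blocked at fork node V6 ∈ conditioning set.
{V6, V7} does not satisfy the backdoor criterion.

No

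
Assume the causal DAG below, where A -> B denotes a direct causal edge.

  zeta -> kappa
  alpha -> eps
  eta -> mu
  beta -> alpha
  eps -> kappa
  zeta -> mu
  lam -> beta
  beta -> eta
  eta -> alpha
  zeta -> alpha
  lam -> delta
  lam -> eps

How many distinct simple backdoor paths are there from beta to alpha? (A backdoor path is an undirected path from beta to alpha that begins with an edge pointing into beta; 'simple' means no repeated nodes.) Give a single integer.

A backdoor path from beta to alpha is any simple undirected path whose first edge points into beta (i.e. leaves beta via a parent).
Parents of beta: {lam}.
Enumerating:
  P1: beta <- lam -> eps <- alpha
  P2: beta <- lam -> eps -> kappa <- zeta -> alpha
  P3: beta <- lam -> eps -> kappa <- zeta -> mu <- eta -> alpha
That exhausts the simple backdoor paths. Count: 3.

3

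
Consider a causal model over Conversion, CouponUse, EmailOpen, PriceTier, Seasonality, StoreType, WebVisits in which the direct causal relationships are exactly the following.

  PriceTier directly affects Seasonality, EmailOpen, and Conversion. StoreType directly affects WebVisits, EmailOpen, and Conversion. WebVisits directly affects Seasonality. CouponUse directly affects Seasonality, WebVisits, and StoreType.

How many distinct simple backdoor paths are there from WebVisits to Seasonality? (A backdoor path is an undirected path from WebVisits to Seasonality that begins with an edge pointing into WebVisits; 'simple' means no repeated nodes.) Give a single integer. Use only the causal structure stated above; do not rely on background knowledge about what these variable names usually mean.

A backdoor path from WebVisits to Seasonality is any simple undirected path whose first edge points into WebVisits (i.e. leaves WebVisits via a parent).
Parents of WebVisits: {CouponUse, StoreType}.
Enumerating:
  P1: WebVisits <- CouponUse -> StoreType -> Conversion <- PriceTier -> Seasonality
  P2: WebVisits <- CouponUse -> StoreType -> EmailOpen <- PriceTier -> Seasonality
  P3: WebVisits <- CouponUse -> Seasonality
  P4: WebVisits <- StoreType <- CouponUse -> Seasonality
  P5: WebVisits <- StoreType -> Conversion <- PriceTier -> Seasonality
  P6: WebVisits <- StoreType -> EmailOpen <- PriceTier -> Seasonality
That exhausts the simple backdoor paths. Count: 6.

6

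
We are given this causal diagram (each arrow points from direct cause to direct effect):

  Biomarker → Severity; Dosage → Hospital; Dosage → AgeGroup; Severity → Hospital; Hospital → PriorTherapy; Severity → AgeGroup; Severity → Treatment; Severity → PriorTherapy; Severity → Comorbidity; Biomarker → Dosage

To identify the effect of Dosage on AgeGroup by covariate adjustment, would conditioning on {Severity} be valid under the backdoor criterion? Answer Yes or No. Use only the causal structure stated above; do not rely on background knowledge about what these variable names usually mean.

Yes

Backdoor paths from Dosage to AgeGroup (paths whose first edge points into Dosage):
  P1: Dosage <- Biomarker -> Severity -> AgeGroup
Condition 1 (no descendant of Dosage in the set): holds — descendants of Dosage are {AgeGroup, Hospital, PriorTherapy}; none are in {Severity}.
Condition 2 (every backdoor path blocked by {Severity}):
  P1: blocked at chain node Severity ∈ conditioning set.
{Severity} satisfies the backdoor criterion.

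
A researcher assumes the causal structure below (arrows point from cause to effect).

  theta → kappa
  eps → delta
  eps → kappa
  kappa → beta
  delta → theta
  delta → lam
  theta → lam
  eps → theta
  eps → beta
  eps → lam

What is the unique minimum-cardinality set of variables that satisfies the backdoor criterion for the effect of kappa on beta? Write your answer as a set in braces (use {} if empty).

Variables eligible for adjustment (non-descendants of kappa, excluding kappa and beta): {delta, eps, lam, theta}.
Backdoor paths from kappa to beta:
  P1: kappa <- eps -> beta
  P2: kappa <- theta <- eps -> beta
  P3: kappa <- theta <- delta <- eps -> beta
  P4: kappa <- theta <- delta -> lam <- eps -> beta
  P5: kappa <- theta -> lam <- eps -> beta
  P6: kappa <- theta -> lam <- delta <- eps -> beta
The empty set is not sufficient: P1 (kappa <- eps -> beta) has no collider blocking it and no conditioned non-collider, so it is open.
Try {eps}:
  P1: blocked at fork node eps ∈ conditioning set.
  P2: blocked at fork node eps ∈ conditioning set.
  P3: blocked at fork node eps ∈ conditioning set.
  P4: blocked at collider lam (neither it nor any descendant is in the conditioning set).
  P5: blocked at collider lam (neither it nor any descendant is in the conditioning set).
  P6: blocked at collider lam (neither it nor any descendant is in the conditioning set).
{eps} contains no descendant of kappa and blocks every backdoor path.
No other singleton works — e.g. {delta} leaves P1 open — so {eps} is the unique smallest valid adjustment set.

{eps}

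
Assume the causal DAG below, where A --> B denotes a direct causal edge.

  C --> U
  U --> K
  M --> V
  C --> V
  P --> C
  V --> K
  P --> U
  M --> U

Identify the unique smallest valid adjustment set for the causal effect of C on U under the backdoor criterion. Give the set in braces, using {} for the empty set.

{P}

Variables eligible for adjustment (non-descendants of C, excluding C and U): {M, P}.
Backdoor paths from C to U:
  P1: C <- P -> U
The empty set is not sufficient: P1 (C <- P -> U) has no collider blocking it and no conditioned non-collider, so it is open.
Try {P}:
  P1: blocked at fork node P ∈ conditioning set.
{P} contains no descendant of C and blocks every backdoor path.
No other singleton works — e.g. {M} leaves P1 open — so {P} is the unique smallest valid adjustment set.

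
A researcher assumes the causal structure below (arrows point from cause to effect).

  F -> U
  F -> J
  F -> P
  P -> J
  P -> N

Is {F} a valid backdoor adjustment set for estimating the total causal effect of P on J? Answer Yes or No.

Yes

Backdoor paths from P to J (paths whose first edge points into P):
  P1: P <- F -> J
Condition 1 (no descendant of P in the set): holds — descendants of P are {J, N}; none are in {F}.
Condition 2 (every backdoor path blocked by {F}):
  P1: blocked at fork node F ∈ conditioning set.
{F} satisfies the backdoor criterion.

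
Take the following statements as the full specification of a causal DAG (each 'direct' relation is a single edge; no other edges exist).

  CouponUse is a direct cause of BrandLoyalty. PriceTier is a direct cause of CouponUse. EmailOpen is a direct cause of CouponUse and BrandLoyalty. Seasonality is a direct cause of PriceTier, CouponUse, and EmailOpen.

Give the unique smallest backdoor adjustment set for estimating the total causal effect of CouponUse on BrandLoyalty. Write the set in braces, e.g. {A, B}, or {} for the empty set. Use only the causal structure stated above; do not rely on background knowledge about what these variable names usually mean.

{EmailOpen}

Variables eligible for adjustment (non-descendants of CouponUse, excluding CouponUse and BrandLoyalty): {EmailOpen, PriceTier, Seasonality}.
Backdoor paths from CouponUse to BrandLoyalty:
  P1: CouponUse <- Seasonality -> EmailOpen -> BrandLoyalty
  P2: CouponUse <- PriceTier <- Seasonality -> EmailOpen -> BrandLoyalty
  P3: CouponUse <- EmailOpen -> BrandLoyalty
The empty set is not sufficient: P1 (CouponUse <- Seasonality -> EmailOpen -> BrandLoyalty) has no collider blocking it and no conditioned non-collider, so it is open.
Try {EmailOpen}:
  P1: blocked at chain node EmailOpen ∈ conditioning set.
  P2: blocked at chain node EmailOpen ∈ conditioning set.
  P3: blocked at fork node EmailOpen ∈ conditioning set.
{EmailOpen} contains no descendant of CouponUse and blocks every backdoor path.
No other singleton works — e.g. {Seasonality} leaves P3 open — so {EmailOpen} is the unique smallest valid adjustment set.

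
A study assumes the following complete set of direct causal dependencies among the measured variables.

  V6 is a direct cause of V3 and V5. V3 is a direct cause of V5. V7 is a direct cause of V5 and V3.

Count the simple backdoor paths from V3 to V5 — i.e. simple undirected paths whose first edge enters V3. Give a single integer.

A backdoor path from V3 to V5 is any simple undirected path whose first edge points into V3 (i.e. leaves V3 via a parent).
Parents of V3: {V6, V7}.
Enumerating:
  P1: V3 <- V7 -> V5
  P2: V3 <- V6 -> V5
That exhausts the simple backdoor paths. Count: 2.

2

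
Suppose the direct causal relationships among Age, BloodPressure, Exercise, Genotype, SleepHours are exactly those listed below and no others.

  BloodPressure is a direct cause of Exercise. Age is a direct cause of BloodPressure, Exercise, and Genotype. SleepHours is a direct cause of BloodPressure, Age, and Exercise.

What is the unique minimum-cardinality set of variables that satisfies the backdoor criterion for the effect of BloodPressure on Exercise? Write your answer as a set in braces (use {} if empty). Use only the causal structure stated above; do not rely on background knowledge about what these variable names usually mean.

Variables eligible for adjustment (non-descendants of BloodPressure, excluding BloodPressure and Exercise): {Age, Genotype, SleepHours}.
Backdoor paths from BloodPressure to Exercise:
  P1: BloodPressure <- SleepHours -> Age -> Exercise
  P2: BloodPressure <- SleepHours -> Exercise
  P3: BloodPressure <- Age <- SleepHours -> Exercise
  P4: BloodPressure <- Age -> Exercise
The empty set is not sufficient: P1 (BloodPressure <- SleepHours -> Age -> Exercise) has no collider blocking it and no conditioned non-collider, so it is open.
Try {Age, SleepHours}:
  P1: blocked at fork node SleepHours ∈ conditioning set.
  P2: blocked at fork node SleepHours ∈ conditioning set.
  P3: blocked at chain node Age ∈ conditioning set.
  P4: blocked at fork node Age ∈ conditioning set.
{Age, SleepHours} contains no descendant of BloodPressure and blocks every backdoor path.
Every element of {Age, SleepHours} is needed (dropping Age leaves P4 open; dropping SleepHours leaves P2 open), so no proper subset is valid.
Among all size-2 subsets of the eligible variables, only {Age, SleepHours} blocks every backdoor path, so it is the unique smallest valid adjustment set.

{Age, SleepHours}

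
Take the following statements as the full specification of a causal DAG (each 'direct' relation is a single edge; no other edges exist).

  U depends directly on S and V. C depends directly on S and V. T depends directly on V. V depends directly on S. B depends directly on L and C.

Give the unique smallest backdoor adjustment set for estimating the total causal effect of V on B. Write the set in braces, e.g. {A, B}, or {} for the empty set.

{S}

Variables eligible for adjustment (non-descendants of V, excluding V and B): {L, S}.
Backdoor paths from V to B:
  P1: V <- S -> C -> B
The empty set is not sufficient: P1 (V <- S -> C -> B) has no collider blocking it and no conditioned non-collider, so it is open.
Try {S}:
  P1: blocked at fork node S ∈ conditioning set.
{S} contains no descendant of V and blocks every backdoor path.
No other singleton works — e.g. {L} leaves P1 open — so {S} is the unique smallest valid adjustment set.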